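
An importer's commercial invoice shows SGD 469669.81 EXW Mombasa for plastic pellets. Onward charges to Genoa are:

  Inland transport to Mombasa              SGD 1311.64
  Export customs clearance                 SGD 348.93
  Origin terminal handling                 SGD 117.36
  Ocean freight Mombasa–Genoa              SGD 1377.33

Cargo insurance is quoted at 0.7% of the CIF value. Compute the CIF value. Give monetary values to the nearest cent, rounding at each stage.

Let C be the CIF value. C = EXW price + pre-shipment costs + freight + 0.7% × C
C − 0.7% × C = 469669.81 + 1311.64 + 348.93 + 117.36 + 1377.33
0.993 × C = 472825.07
C = 472825.07 / 0.993 = 476158.18
Insurance premium = 0.7% × 476158.18 = 3333.11

CIF value: SGD 476158.18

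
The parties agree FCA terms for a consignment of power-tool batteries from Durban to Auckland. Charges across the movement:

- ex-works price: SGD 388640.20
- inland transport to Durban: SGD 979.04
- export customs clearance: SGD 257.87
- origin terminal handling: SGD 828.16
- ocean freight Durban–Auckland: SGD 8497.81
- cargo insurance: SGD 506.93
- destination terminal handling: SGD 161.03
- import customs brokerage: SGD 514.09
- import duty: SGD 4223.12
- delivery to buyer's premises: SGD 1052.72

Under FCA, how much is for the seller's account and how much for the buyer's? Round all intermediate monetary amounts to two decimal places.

Seller: SGD 389877.11; buyer: SGD 15783.86

FCA: the seller delivers export-cleared goods to the carrier; the buyer bears costs from that point.
Seller's account: goods 388640.20 + inland to port 979.04 + export clearance 257.87 = 389877.11
Buyer's account: origin terminal 828.16 + freight 8497.81 + insurance 506.93 + destination terminal 161.03 + brokerage 514.09 + duty 4223.12 + delivery 1052.72 = 15783.86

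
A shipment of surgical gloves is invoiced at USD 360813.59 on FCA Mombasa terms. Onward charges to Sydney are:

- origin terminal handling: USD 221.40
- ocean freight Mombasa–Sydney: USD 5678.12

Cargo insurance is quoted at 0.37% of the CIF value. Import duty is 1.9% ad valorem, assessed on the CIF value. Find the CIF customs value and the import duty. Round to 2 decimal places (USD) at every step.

Let C be the CIF value. C = FCA price + pre-shipment costs + freight + 0.37% × C
C − 0.37% × C = 360813.59 + 221.40 + 5678.12
0.9963 × C = 366713.11
C = 366713.11 / 0.9963 = 368074.99
Insurance premium = 0.37% × 368074.99 = 1361.88
Import duty = 368074.99 × 1.9% = 6993.42

CIF value: USD 368074.99; import duty: USD 6993.42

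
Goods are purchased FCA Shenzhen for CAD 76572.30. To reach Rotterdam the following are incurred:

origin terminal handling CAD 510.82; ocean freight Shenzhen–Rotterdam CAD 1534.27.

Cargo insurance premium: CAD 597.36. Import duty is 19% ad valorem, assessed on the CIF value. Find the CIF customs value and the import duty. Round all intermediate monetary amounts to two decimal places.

CIF value: CAD 79214.75; import duty: CAD 15050.80

CIF = FCA price + pre-shipment costs + freight + insurance
CIF = 76572.30 + 510.82 + 1534.27 + 597.36 = 79214.75
Import duty = 79214.75 × 19% = 15050.80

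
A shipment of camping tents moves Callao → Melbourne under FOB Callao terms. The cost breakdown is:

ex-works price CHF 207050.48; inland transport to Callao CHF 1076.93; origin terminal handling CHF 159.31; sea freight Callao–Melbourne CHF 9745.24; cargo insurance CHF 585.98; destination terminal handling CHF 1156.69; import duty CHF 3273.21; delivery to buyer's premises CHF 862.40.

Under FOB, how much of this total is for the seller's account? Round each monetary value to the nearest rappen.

FOB: the seller bears costs until goods are on board at the origin port; the buyer bears freight, insurance and all costs thereafter.
Seller's account: goods 207050.48 + inland to port 1076.93 + origin terminal 159.31 = 208286.72
Buyer's account: freight 9745.24 + insurance 585.98 + destination terminal 1156.69 + duty 3273.21 + delivery 862.40 = 15623.52

Seller's account: CHF 208286.72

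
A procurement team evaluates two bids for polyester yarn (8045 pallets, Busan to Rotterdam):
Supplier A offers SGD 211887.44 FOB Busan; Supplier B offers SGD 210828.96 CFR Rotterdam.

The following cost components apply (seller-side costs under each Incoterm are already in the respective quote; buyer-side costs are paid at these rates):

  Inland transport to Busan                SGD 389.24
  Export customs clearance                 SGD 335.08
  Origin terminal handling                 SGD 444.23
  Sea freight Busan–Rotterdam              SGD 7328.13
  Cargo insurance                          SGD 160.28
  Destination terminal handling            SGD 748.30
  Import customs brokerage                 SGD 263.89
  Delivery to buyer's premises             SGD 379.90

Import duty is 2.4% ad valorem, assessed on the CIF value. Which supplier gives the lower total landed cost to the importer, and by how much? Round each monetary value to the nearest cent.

Supplier A (FOB):
CIF value = FOB price + freight + insurance = 211887.44 + 7328.13 + 160.28 = 219375.85
Import duty = 219375.85 × 2.4% = 5265.02
Buyer bears (A): 7328.13 + 160.28 + 748.30 + 263.89 + 379.90 = 8880.50
Landed cost (A) = invoice 211887.44 + 8880.50 + duty 5265.02 = 226032.96
Supplier B (CFR):
CIF value = CFR price + insurance = 210828.96 + 160.28 = 210989.24
Import duty = 210989.24 × 2.4% = 5063.74
Buyer bears (B): 160.28 + 748.30 + 263.89 + 379.90 = 1552.37
Landed cost (B) = invoice 210828.96 + 1552.37 + duty 5063.74 = 217445.07
Difference = |226032.96 − 217445.07| = 8587.89

Supplier B is cheaper by SGD 8587.89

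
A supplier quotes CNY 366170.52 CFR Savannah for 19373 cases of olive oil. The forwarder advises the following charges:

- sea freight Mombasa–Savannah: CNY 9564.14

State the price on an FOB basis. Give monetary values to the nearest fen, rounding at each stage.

From CFR to FOB, the seller no longer bears: freight.
FOB price = 366170.52 − 9564.14 = 356606.38

FOB price: CNY 356606.38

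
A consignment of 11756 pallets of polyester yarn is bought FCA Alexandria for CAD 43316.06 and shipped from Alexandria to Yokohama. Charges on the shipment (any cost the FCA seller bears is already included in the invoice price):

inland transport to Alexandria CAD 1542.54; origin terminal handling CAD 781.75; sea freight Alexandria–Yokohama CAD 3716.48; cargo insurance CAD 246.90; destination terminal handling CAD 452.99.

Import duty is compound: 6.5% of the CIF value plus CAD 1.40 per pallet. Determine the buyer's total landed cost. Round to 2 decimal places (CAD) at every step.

FCA: the seller delivers export-cleared goods to the carrier; the buyer bears costs from that point.
Already in the invoice (seller's account under FCA): inland to port — exclude.
CIF value = FCA price + origin terminal + freight + insurance = 43316.06 + 781.75 + 3716.48 + 246.90 = 48061.19
Ad valorem component: 48061.19 × 6.5% = 3123.98
Specific component: 11756 × 1.40 = 16458.40
Import duty = 3123.98 + 16458.40 = 19582.38
Buyer bears: origin terminal 781.75 + freight 3716.48 + insurance 246.90 + destination terminal 452.99 + duty 19582.38 = 24780.50
Landed cost = invoice 43316.06 + 24780.50 = 68096.56

Total landed cost: CAD 68096.56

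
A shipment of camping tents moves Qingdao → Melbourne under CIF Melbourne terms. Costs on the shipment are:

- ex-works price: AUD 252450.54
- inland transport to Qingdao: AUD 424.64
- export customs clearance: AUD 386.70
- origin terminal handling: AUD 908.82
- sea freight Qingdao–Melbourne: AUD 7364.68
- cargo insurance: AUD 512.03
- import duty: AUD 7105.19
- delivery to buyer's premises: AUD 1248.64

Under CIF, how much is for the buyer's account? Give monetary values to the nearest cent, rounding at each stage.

CIF: the seller pays costs through ocean freight and marine insurance to the destination port.
Seller's account: goods 252450.54 + inland to port 424.64 + export clearance 386.70 + origin terminal 908.82 + freight 7364.68 + insurance 512.03 = 262047.41
Buyer's account: duty 7105.19 + delivery 1248.64 = 8353.83

Buyer's account: AUD 8353.83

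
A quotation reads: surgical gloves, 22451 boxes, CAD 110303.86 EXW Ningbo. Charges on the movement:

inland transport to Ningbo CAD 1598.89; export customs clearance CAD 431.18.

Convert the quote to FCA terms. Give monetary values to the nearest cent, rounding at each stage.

FCA price: CAD 112333.93

From EXW to FCA, the seller additionally bears: inland to port, export clearance.
FCA price = 110303.86 + 1598.89 + 431.18 = 112333.93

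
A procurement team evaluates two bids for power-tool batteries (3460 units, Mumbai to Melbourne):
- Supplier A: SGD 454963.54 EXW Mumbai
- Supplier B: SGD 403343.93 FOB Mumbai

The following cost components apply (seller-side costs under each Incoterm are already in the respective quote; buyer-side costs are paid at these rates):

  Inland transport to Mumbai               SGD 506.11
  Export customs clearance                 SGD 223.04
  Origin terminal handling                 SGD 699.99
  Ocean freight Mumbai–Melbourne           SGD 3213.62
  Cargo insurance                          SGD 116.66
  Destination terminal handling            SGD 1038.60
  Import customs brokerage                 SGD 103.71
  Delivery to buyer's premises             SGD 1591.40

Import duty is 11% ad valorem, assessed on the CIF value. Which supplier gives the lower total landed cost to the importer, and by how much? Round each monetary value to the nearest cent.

Supplier B is cheaper by SGD 58884.12

Supplier A (EXW):
CIF value = EXW price + inland to port + export clearance + origin terminal + freight + insurance = 454963.54 + 506.11 + 223.04 + 699.99 + 3213.62 + 116.66 = 459722.96
Import duty = 459722.96 × 11% = 50569.53
Buyer bears (A): 506.11 + 223.04 + 699.99 + 3213.62 + 116.66 + 1038.60 + 103.71 + 1591.40 = 7493.13
Landed cost (A) = invoice 454963.54 + 7493.13 + duty 50569.53 = 513026.20
Supplier B (FOB):
CIF value = FOB price + freight + insurance = 403343.93 + 3213.62 + 116.66 = 406674.21
Import duty = 406674.21 × 11% = 44734.16
Buyer bears (B): 3213.62 + 116.66 + 1038.60 + 103.71 + 1591.40 = 6063.99
Landed cost (B) = invoice 403343.93 + 6063.99 + duty 44734.16 = 454142.08
Difference = |513026.20 − 454142.08| = 58884.12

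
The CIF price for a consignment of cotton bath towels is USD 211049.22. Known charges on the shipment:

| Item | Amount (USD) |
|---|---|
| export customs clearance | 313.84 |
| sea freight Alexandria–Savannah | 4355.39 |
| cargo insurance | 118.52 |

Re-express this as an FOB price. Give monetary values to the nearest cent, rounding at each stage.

Not relevant to the conversion: export clearance — on the seller under both CIF and FOB; already in the CIF price and stays in the FOB price.
From CIF to FOB, the seller no longer bears: freight, insurance.
FOB price = 211049.22 − 4355.39 − 118.52 = 206575.31

FOB price: USD 206575.31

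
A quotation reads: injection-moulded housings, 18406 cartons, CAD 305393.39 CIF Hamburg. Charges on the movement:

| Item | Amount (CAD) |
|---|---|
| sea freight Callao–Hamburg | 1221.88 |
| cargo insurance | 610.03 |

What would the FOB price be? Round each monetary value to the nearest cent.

From CIF to FOB, the seller no longer bears: freight, insurance.
FOB price = 305393.39 − 1221.88 − 610.03 = 303561.48

FOB price: CAD 303561.48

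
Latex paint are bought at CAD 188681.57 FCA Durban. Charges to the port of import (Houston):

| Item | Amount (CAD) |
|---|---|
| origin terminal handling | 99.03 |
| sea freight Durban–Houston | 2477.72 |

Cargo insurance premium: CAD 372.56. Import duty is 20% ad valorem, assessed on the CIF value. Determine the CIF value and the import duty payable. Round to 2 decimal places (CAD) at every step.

CIF value: CAD 191630.88; import duty: CAD 38326.18

CIF = FCA price + pre-shipment costs + freight + insurance
CIF = 188681.57 + 99.03 + 2477.72 + 372.56 = 191630.88
Import duty = 191630.88 × 20% = 38326.18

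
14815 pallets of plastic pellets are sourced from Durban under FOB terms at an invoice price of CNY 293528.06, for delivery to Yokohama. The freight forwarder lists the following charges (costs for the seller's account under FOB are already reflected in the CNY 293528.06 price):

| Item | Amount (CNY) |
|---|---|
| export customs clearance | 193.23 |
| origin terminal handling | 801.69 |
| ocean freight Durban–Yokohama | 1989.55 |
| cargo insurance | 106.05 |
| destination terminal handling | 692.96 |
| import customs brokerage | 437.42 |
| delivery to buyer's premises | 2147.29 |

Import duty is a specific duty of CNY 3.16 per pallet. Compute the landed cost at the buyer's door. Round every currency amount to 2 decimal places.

FOB: the seller bears costs until goods are on board at the origin port; the buyer bears freight, insurance and all costs thereafter.
Already in the invoice (seller's account under FOB): export clearance, origin terminal — exclude.
CIF value = FOB price + freight + insurance = 293528.06 + 1989.55 + 106.05 = 295623.66
Import duty = 14815 × 3.16 = 46815.40
Buyer bears: freight 1989.55 + insurance 106.05 + destination terminal 692.96 + brokerage 437.42 + delivery 2147.29 + duty 46815.40 = 52188.67
Landed cost = invoice 293528.06 + 52188.67 = 345716.73

Total landed cost: CNY 345716.73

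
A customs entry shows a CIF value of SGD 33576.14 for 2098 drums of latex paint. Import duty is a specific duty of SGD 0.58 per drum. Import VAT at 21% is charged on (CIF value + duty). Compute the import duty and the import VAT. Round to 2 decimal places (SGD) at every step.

Import duty = 2098 × 0.58 = 1216.84
VAT base = CIF + duty = 33576.14 + 1216.84 = 34792.98
Import VAT = 34792.98 × 21% = 7306.53

Import duty: SGD 1216.84; import VAT: SGD 7306.53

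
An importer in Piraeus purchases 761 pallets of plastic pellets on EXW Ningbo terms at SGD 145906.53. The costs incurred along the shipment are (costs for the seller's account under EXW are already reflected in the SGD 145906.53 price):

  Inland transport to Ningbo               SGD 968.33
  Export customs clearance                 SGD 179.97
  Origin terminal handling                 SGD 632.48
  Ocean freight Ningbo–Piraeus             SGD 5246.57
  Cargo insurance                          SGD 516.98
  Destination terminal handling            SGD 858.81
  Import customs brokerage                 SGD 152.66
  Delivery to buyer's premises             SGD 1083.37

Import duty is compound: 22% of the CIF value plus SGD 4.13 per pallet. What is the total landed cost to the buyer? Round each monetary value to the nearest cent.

Total landed cost: SGD 192447.82

EXW: the seller makes goods available at their premises; the buyer bears all onward costs.
CIF value = EXW price + inland to port + export clearance + origin terminal + freight + insurance = 145906.53 + 968.33 + 179.97 + 632.48 + 5246.57 + 516.98 = 153450.86
Ad valorem component: 153450.86 × 22% = 33759.19
Specific component: 761 × 4.13 = 3142.93
Import duty = 33759.19 + 3142.93 = 36902.12
Buyer bears: inland to port 968.33 + export clearance 179.97 + origin terminal 632.48 + freight 5246.57 + insurance 516.98 + destination terminal 858.81 + brokerage 152.66 + delivery 1083.37 + duty 36902.12 = 46541.29
Landed cost = invoice 145906.53 + 46541.29 = 192447.82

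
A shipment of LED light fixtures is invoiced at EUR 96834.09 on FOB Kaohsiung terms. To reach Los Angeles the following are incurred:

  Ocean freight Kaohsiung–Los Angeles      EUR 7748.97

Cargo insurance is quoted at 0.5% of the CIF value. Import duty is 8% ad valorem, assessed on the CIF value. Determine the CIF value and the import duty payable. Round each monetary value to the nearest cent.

CIF value: EUR 105108.60; import duty: EUR 8408.69

Let C be the CIF value. C = FOB price + freight + 0.5% × C
C − 0.5% × C = 96834.09 + 7748.97
0.995 × C = 104583.06
C = 104583.06 / 0.995 = 105108.60
Insurance premium = 0.5% × 105108.60 = 525.54
Import duty = 105108.60 × 8% = 8408.69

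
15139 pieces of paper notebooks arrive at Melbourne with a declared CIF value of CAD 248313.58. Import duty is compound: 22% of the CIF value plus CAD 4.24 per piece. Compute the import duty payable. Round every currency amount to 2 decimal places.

Import duty: CAD 118818.35

Ad valorem component: 248313.58 × 22% = 54628.99
Specific component: 15139 × 4.24 = 64189.36
Import duty = 54628.99 + 64189.36 = 118818.35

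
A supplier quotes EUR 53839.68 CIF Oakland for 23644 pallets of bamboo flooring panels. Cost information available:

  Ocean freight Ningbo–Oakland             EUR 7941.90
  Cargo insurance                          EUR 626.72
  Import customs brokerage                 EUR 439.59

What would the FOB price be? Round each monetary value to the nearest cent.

FOB price: EUR 45271.06

Not relevant to the conversion: brokerage — on the buyer under both terms; not part of either seller's price.
From CIF to FOB, the seller no longer bears: freight, insurance.
FOB price = 53839.68 − 7941.90 − 626.72 = 45271.06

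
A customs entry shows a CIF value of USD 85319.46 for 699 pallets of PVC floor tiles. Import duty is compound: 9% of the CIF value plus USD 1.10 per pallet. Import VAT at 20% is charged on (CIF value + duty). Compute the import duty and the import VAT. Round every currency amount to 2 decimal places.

Import duty: USD 8447.65; import VAT: USD 18753.42

Ad valorem component: 85319.46 × 9% = 7678.75
Specific component: 699 × 1.10 = 768.90
Import duty = 7678.75 + 768.90 = 8447.65
VAT base = CIF + duty = 85319.46 + 8447.65 = 93767.11
Import VAT = 93767.11 × 20% = 18753.42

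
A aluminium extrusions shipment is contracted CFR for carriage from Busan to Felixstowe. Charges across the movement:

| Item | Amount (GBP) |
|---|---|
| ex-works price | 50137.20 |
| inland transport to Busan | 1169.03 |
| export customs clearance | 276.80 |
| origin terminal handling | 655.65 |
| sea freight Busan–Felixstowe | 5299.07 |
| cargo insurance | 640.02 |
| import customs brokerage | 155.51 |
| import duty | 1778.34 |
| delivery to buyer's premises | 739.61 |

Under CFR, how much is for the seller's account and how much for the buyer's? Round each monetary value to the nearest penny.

Seller: GBP 57537.75; buyer: GBP 3313.48

CFR: the seller pays costs through ocean freight to the destination port, but not insurance.
Seller's account: goods 50137.20 + inland to port 1169.03 + export clearance 276.80 + origin terminal 655.65 + freight 5299.07 = 57537.75
Buyer's account: insurance 640.02 + brokerage 155.51 + duty 1778.34 + delivery 739.61 = 3313.48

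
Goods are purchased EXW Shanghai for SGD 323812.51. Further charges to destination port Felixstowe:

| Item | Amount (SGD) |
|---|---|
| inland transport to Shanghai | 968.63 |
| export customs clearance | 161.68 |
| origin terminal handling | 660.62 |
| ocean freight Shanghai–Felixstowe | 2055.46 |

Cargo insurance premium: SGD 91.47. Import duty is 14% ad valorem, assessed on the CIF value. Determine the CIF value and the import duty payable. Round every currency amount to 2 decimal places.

CIF value: SGD 327750.37; import duty: SGD 45885.05

CIF = EXW price + pre-shipment costs + freight + insurance
CIF = 323812.51 + 968.63 + 161.68 + 660.62 + 2055.46 + 91.47 = 327750.37
Import duty = 327750.37 × 14% = 45885.05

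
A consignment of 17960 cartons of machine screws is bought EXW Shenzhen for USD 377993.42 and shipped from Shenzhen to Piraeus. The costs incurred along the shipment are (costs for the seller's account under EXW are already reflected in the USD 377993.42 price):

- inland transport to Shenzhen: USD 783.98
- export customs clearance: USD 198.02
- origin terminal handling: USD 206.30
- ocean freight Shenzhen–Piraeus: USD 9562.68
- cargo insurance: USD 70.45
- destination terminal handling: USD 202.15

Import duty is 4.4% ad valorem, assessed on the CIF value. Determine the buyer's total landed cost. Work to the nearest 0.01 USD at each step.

Total landed cost: USD 406124.85

EXW: the seller makes goods available at their premises; the buyer bears all onward costs.
CIF value = EXW price + inland to port + export clearance + origin terminal + freight + insurance = 377993.42 + 783.98 + 198.02 + 206.30 + 9562.68 + 70.45 = 388814.85
Import duty = 388814.85 × 4.4% = 17107.85
Buyer bears: inland to port 783.98 + export clearance 198.02 + origin terminal 206.30 + freight 9562.68 + insurance 70.45 + destination terminal 202.15 + duty 17107.85 = 28131.43
Landed cost = invoice 377993.42 + 28131.43 = 406124.85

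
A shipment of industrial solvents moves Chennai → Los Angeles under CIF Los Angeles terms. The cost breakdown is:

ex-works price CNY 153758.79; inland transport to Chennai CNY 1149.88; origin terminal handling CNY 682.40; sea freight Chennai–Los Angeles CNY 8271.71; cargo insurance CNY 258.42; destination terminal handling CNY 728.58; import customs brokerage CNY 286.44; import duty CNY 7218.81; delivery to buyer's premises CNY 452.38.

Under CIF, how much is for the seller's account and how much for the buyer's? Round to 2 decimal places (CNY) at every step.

CIF: the seller pays costs through ocean freight and marine insurance to the destination port.
Seller's account: goods 153758.79 + inland to port 1149.88 + origin terminal 682.40 + freight 8271.71 + insurance 258.42 = 164121.20
Buyer's account: destination terminal 728.58 + brokerage 286.44 + duty 7218.81 + delivery 452.38 = 8686.21

Seller: CNY 164121.20; buyer: CNY 8686.21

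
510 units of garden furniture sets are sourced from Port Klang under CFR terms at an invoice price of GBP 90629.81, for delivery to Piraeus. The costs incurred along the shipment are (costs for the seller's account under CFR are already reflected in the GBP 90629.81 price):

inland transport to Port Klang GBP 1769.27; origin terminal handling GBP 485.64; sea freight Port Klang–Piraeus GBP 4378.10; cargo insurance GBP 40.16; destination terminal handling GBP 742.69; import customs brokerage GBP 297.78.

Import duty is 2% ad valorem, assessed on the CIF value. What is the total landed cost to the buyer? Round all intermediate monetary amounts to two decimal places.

CFR: the seller pays costs through ocean freight to the destination port, but not insurance.
Already in the invoice (seller's account under CFR): inland to port, origin terminal, freight — exclude.
CIF value = CFR price + insurance = 90629.81 + 40.16 = 90669.97
Import duty = 90669.97 × 2% = 1813.40
Buyer bears: insurance 40.16 + destination terminal 742.69 + brokerage 297.78 + duty 1813.40 = 2894.03
Landed cost = invoice 90629.81 + 2894.03 = 93523.84

Total landed cost: GBP 93523.84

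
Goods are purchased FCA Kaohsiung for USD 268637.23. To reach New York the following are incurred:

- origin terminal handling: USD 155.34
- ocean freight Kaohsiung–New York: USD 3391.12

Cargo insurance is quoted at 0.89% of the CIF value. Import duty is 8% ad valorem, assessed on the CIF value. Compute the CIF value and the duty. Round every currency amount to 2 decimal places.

CIF value: USD 274627.88; import duty: USD 21970.23

Let C be the CIF value. C = FCA price + pre-shipment costs + freight + 0.89% × C
C − 0.89% × C = 268637.23 + 155.34 + 3391.12
0.9911 × C = 272183.69
C = 272183.69 / 0.9911 = 274627.88
Insurance premium = 0.89% × 274627.88 = 2444.19
Import duty = 274627.88 × 8% = 21970.23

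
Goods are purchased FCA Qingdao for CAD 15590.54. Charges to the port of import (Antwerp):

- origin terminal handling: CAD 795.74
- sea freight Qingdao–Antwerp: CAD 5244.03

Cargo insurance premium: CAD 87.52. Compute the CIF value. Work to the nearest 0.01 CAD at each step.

CIF = FCA price + pre-shipment costs + freight + insurance
CIF = 15590.54 + 795.74 + 5244.03 + 87.52 = 21717.83

CIF value: CAD 21717.83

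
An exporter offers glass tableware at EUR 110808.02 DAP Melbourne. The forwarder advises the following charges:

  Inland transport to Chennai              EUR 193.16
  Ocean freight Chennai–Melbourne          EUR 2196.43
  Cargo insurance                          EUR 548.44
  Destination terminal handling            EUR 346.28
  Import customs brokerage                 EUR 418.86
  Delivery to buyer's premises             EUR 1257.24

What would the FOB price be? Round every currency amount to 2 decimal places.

Not relevant to the conversion: inland to port — on the seller under both DAP and FOB; already in the DAP price and stays in the FOB price. brokerage — on the buyer under both terms; not part of either seller's price.
From DAP to FOB, the seller no longer bears: freight, insurance, destination terminal, delivery.
FOB price = 110808.02 − 2196.43 − 548.44 − 346.28 − 1257.24 = 106459.63

FOB price: EUR 106459.63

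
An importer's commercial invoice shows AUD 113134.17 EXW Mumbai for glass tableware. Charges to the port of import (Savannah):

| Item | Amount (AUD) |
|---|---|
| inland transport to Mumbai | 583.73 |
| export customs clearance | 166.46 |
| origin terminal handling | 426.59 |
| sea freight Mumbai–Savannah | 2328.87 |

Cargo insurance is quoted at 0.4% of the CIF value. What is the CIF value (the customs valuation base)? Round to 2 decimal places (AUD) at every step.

Let C be the CIF value. C = EXW price + pre-shipment costs + freight + 0.4% × C
C − 0.4% × C = 113134.17 + 583.73 + 166.46 + 426.59 + 2328.87
0.996 × C = 116639.82
C = 116639.82 / 0.996 = 117108.25
Insurance premium = 0.4% × 117108.25 = 468.43

CIF value: AUD 117108.25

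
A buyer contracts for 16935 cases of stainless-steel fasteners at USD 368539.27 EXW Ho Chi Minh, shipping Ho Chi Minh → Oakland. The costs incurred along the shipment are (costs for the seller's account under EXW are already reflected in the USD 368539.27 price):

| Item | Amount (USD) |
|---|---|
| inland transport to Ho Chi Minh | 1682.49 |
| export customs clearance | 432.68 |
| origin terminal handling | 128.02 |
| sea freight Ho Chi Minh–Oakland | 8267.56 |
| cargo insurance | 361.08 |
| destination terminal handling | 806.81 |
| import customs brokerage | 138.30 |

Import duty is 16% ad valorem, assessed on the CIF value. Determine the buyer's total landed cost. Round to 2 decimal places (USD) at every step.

Total landed cost: USD 441061.99

EXW: the seller makes goods available at their premises; the buyer bears all onward costs.
CIF value = EXW price + inland to port + export clearance + origin terminal + freight + insurance = 368539.27 + 1682.49 + 432.68 + 128.02 + 8267.56 + 361.08 = 379411.10
Import duty = 379411.10 × 16% = 60705.78
Buyer bears: inland to port 1682.49 + export clearance 432.68 + origin terminal 128.02 + freight 8267.56 + insurance 361.08 + destination terminal 806.81 + brokerage 138.30 + duty 60705.78 = 72522.72
Landed cost = invoice 368539.27 + 72522.72 = 441061.99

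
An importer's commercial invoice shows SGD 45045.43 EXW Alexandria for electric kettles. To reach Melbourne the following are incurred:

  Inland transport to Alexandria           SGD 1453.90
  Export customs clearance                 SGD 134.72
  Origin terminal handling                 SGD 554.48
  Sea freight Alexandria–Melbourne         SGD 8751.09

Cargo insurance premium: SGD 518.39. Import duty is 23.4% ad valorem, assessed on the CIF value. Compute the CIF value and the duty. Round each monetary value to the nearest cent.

CIF value: SGD 56458.01; import duty: SGD 13211.17

CIF = EXW price + pre-shipment costs + freight + insurance
CIF = 45045.43 + 1453.90 + 134.72 + 554.48 + 8751.09 + 518.39 = 56458.01
Import duty = 56458.01 × 23.4% = 13211.17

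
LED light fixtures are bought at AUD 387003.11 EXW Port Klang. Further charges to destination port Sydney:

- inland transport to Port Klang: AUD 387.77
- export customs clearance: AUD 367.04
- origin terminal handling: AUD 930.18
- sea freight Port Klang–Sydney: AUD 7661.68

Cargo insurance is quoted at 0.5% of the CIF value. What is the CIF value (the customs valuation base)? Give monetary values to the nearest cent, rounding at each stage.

Let C be the CIF value. C = EXW price + pre-shipment costs + freight + 0.5% × C
C − 0.5% × C = 387003.11 + 387.77 + 367.04 + 930.18 + 7661.68
0.995 × C = 396349.78
C = 396349.78 / 0.995 = 398341.49
Insurance premium = 0.5% × 398341.49 = 1991.71

CIF value: AUD 398341.49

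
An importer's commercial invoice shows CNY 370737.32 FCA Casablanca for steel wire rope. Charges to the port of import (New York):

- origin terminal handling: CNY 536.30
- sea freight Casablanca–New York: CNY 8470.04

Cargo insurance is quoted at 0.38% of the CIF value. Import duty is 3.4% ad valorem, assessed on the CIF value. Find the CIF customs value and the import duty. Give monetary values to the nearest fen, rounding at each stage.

CIF value: CNY 381192.19; import duty: CNY 12960.53

Let C be the CIF value. C = FCA price + pre-shipment costs + freight + 0.38% × C
C − 0.38% × C = 370737.32 + 536.30 + 8470.04
0.9962 × C = 379743.66
C = 379743.66 / 0.9962 = 381192.19
Insurance premium = 0.38% × 381192.19 = 1448.53
Import duty = 381192.19 × 3.4% = 12960.53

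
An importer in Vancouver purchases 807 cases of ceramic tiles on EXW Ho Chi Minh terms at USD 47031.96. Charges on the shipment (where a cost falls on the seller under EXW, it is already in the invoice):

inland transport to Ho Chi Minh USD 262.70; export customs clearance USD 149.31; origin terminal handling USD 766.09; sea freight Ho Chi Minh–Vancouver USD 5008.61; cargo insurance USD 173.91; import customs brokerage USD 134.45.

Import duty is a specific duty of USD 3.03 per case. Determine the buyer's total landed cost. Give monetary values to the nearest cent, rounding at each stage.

Total landed cost: USD 55972.24

EXW: the seller makes goods available at their premises; the buyer bears all onward costs.
CIF value = EXW price + inland to port + export clearance + origin terminal + freight + insurance = 47031.96 + 262.70 + 149.31 + 766.09 + 5008.61 + 173.91 = 53392.58
Import duty = 807 × 3.03 = 2445.21
Buyer bears: inland to port 262.70 + export clearance 149.31 + origin terminal 766.09 + freight 5008.61 + insurance 173.91 + brokerage 134.45 + duty 2445.21 = 8940.28
Landed cost = invoice 47031.96 + 8940.28 = 55972.24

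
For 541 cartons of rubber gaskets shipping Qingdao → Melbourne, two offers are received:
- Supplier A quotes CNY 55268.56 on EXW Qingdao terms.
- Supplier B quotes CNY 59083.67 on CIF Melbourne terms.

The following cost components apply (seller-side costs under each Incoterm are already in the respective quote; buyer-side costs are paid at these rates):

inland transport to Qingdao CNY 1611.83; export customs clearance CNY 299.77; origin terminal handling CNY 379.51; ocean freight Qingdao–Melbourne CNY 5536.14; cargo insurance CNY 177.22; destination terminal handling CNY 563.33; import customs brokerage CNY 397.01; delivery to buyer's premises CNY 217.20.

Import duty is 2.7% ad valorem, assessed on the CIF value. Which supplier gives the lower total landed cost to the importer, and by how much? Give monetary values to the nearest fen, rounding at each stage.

Supplier A (EXW):
CIF value = EXW price + inland to port + export clearance + origin terminal + freight + insurance = 55268.56 + 1611.83 + 299.77 + 379.51 + 5536.14 + 177.22 = 63273.03
Import duty = 63273.03 × 2.7% = 1708.37
Buyer bears (A): 1611.83 + 299.77 + 379.51 + 5536.14 + 177.22 + 563.33 + 397.01 + 217.20 = 9182.01
Landed cost (A) = invoice 55268.56 + 9182.01 + duty 1708.37 = 66158.94
Supplier B (CIF):
The CIF price already equals the CIF value: 59083.67
Import duty = 59083.67 × 2.7% = 1595.26
Buyer bears (B): 563.33 + 397.01 + 217.20 = 1177.54
Landed cost (B) = invoice 59083.67 + 1177.54 + duty 1595.26 = 61856.47
Difference = |66158.94 − 61856.47| = 4302.47

Supplier B is cheaper by CNY 4302.47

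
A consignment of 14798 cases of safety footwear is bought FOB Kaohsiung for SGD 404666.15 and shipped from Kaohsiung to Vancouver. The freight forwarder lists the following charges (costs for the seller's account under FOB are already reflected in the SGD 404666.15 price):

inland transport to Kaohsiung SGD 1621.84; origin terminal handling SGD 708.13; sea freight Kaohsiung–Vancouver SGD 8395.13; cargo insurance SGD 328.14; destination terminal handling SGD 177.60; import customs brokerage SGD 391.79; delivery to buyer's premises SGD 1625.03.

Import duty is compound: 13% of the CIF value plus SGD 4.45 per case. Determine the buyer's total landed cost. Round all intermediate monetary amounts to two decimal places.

Total landed cost: SGD 535175.56

FOB: the seller bears costs until goods are on board at the origin port; the buyer bears freight, insurance and all costs thereafter.
Already in the invoice (seller's account under FOB): inland to port, origin terminal — exclude.
CIF value = FOB price + freight + insurance = 404666.15 + 8395.13 + 328.14 = 413389.42
Ad valorem component: 413389.42 × 13% = 53740.62
Specific component: 14798 × 4.45 = 65851.10
Import duty = 53740.62 + 65851.10 = 119591.72
Buyer bears: freight 8395.13 + insurance 328.14 + destination terminal 177.60 + brokerage 391.79 + delivery 1625.03 + duty 119591.72 = 130509.41
Landed cost = invoice 404666.15 + 130509.41 = 535175.56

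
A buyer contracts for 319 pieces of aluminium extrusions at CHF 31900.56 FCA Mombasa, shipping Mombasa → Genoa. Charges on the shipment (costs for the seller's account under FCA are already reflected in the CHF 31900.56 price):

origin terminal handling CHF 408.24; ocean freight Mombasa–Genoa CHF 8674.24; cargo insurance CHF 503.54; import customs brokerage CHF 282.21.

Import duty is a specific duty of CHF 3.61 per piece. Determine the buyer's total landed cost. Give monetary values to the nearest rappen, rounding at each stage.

FCA: the seller delivers export-cleared goods to the carrier; the buyer bears costs from that point.
CIF value = FCA price + origin terminal + freight + insurance = 31900.56 + 408.24 + 8674.24 + 503.54 = 41486.58
Import duty = 319 × 3.61 = 1151.59
Buyer bears: origin terminal 408.24 + freight 8674.24 + insurance 503.54 + brokerage 282.21 + duty 1151.59 = 11019.82
Landed cost = invoice 31900.56 + 11019.82 = 42920.38

Total landed cost: CHF 42920.38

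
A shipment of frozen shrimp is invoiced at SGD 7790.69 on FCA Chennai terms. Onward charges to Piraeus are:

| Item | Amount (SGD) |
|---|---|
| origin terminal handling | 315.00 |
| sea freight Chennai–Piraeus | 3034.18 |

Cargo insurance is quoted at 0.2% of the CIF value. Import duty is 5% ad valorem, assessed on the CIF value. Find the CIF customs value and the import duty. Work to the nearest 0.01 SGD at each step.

CIF value: SGD 11162.19; import duty: SGD 558.11

Let C be the CIF value. C = FCA price + pre-shipment costs + freight + 0.2% × C
C − 0.2% × C = 7790.69 + 315.00 + 3034.18
0.998 × C = 11139.87
C = 11139.87 / 0.998 = 11162.19
Insurance premium = 0.2% × 11162.19 = 22.32
Import duty = 11162.19 × 5% = 558.11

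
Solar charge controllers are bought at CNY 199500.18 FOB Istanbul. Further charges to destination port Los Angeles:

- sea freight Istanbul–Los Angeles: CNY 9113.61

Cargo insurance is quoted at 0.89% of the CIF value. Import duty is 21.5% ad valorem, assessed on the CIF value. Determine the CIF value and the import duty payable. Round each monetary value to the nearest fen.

CIF value: CNY 210487.13; import duty: CNY 45254.73

Let C be the CIF value. C = FOB price + freight + 0.89% × C
C − 0.89% × C = 199500.18 + 9113.61
0.9911 × C = 208613.79
C = 208613.79 / 0.9911 = 210487.13
Insurance premium = 0.89% × 210487.13 = 1873.34
Import duty = 210487.13 × 21.5% = 45254.73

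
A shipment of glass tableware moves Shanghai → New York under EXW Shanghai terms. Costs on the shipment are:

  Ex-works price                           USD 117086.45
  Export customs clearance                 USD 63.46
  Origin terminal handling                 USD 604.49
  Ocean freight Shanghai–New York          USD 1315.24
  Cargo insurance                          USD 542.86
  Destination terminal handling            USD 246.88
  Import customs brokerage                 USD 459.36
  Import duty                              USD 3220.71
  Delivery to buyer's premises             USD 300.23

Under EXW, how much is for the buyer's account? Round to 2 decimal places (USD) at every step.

Buyer's account: USD 6753.23

EXW: the seller makes goods available at their premises; the buyer bears all onward costs.
Seller's account: goods 117086.45 = 117086.45
Buyer's account: export clearance 63.46 + origin terminal 604.49 + freight 1315.24 + insurance 542.86 + destination terminal 246.88 + brokerage 459.36 + duty 3220.71 + delivery 300.23 = 6753.23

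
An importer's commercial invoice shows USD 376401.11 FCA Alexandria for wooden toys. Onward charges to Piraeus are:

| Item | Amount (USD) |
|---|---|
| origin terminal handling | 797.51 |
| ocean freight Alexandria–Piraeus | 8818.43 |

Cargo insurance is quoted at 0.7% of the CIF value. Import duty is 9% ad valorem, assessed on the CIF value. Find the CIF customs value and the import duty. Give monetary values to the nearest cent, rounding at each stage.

Let C be the CIF value. C = FCA price + pre-shipment costs + freight + 0.7% × C
C − 0.7% × C = 376401.11 + 797.51 + 8818.43
0.993 × C = 386017.05
C = 386017.05 / 0.993 = 388738.22
Insurance premium = 0.7% × 388738.22 = 2721.17
Import duty = 388738.22 × 9% = 34986.44

CIF value: USD 388738.22; import duty: USD 34986.44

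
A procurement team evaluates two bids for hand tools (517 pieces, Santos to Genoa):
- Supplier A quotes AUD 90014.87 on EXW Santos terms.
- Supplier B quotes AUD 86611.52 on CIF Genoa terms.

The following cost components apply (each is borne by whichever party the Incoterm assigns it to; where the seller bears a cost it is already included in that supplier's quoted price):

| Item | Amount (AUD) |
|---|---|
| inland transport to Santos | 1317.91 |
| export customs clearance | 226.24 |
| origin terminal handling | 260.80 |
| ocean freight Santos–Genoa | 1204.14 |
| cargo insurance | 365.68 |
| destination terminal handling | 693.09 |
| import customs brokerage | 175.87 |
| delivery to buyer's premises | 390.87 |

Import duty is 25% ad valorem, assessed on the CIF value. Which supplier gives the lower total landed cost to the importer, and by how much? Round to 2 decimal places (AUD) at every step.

Supplier A (EXW):
CIF value = EXW price + inland to port + export clearance + origin terminal + freight + insurance = 90014.87 + 1317.91 + 226.24 + 260.80 + 1204.14 + 365.68 = 93389.64
Import duty = 93389.64 × 25% = 23347.41
Buyer bears (A): 1317.91 + 226.24 + 260.80 + 1204.14 + 365.68 + 693.09 + 175.87 + 390.87 = 4634.60
Landed cost (A) = invoice 90014.87 + 4634.60 + duty 23347.41 = 117996.88
Supplier B (CIF):
The CIF price already equals the CIF value: 86611.52
Import duty = 86611.52 × 25% = 21652.88
Buyer bears (B): 693.09 + 175.87 + 390.87 = 1259.83
Landed cost (B) = invoice 86611.52 + 1259.83 + duty 21652.88 = 109524.23
Difference = |117996.88 − 109524.23| = 8472.65

Supplier B is cheaper by AUD 8472.65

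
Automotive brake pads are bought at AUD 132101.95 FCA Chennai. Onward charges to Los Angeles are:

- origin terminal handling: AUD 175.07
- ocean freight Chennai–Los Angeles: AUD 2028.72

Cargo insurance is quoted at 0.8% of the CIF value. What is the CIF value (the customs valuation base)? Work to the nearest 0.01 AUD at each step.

Let C be the CIF value. C = FCA price + pre-shipment costs + freight + 0.8% × C
C − 0.8% × C = 132101.95 + 175.07 + 2028.72
0.992 × C = 134305.74
C = 134305.74 / 0.992 = 135388.85
Insurance premium = 0.8% × 135388.85 = 1083.11

CIF value: AUD 135388.85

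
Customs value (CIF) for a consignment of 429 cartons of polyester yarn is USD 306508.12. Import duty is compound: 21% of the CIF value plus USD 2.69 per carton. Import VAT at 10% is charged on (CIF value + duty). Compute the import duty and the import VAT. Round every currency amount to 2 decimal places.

Import duty: USD 65520.72; import VAT: USD 37202.88

Ad valorem component: 306508.12 × 21% = 64366.71
Specific component: 429 × 2.69 = 1154.01
Import duty = 64366.71 + 1154.01 = 65520.72
VAT base = CIF + duty = 306508.12 + 65520.72 = 372028.84
Import VAT = 372028.84 × 10% = 37202.88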